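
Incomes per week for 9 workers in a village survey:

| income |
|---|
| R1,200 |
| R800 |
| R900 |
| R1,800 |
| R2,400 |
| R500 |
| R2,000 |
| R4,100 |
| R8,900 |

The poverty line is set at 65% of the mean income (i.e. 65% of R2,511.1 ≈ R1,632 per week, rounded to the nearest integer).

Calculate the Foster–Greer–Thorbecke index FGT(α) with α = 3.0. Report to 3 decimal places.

0.064

Below z: R500, R800, R900, R1,200 (q = 4 of N = 9).
Normalized shortfalls: (1632−500)/1632 = 0.6936; (1632−800)/1632 = 0.5098; (1632−900)/1632 = 0.4485; (1632−1200)/1632 = 0.2647.
Raised to α = 3.0: 0.33372; 0.13250; 0.09023; 0.01855.
Sum = 0.574998; FGT(3.0) = 0.574998 / 9 = 0.064.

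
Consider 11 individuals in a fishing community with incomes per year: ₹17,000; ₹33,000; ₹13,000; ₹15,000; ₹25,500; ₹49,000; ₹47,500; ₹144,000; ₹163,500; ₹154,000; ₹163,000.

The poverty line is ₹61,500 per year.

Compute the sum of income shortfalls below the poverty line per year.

Below the line: ₹13,000, ₹15,000, ₹17,000, ₹25,500, ₹33,000, ₹47,500, ₹49,000 (q = 7 of N = 11).
Individual gaps: 61500−13000 = 48500; 61500−15000 = 46500; 61500−17000 = 44500; 61500−25500 = 36000; 61500−33000 = 28500; 61500−47500 = 14000; 61500−49000 = 12500.
Aggregate gap = ₹230,500.

₹230,500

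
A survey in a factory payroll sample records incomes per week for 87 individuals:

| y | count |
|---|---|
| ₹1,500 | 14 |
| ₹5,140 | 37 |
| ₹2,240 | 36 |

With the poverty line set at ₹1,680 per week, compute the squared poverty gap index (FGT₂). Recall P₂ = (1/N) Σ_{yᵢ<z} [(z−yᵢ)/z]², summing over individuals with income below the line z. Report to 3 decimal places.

Below z: 14×₹1,500 (q = 14 of N = 87).
Gap ratios (z−y)/z: (1680−1500)/1680 = 0.1071 (×14).
Squared: 0.0115 (×14).
Sum = 0.160714; P₂ = 0.160714 / 87 = 0.002.

0.002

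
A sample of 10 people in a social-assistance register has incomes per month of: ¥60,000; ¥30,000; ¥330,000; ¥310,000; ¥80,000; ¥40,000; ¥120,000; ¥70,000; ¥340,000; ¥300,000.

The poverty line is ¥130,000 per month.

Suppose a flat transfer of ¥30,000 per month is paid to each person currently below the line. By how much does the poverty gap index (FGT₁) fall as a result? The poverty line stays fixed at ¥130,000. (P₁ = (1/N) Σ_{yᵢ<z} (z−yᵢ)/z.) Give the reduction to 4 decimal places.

Before: below the line — ¥30,000, ¥40,000, ¥60,000, ¥70,000, ¥80,000, ¥120,000; poverty gap index (FGT₁) = 0.292308.
After the ¥30,000 transfer: below the line — ¥60,000, ¥70,000, ¥90,000, ¥100,000, ¥110,000; poverty gap index (FGT₁) = 0.169231.
Reduction = 0.292308 − 0.169231 = 0.1231.

0.1231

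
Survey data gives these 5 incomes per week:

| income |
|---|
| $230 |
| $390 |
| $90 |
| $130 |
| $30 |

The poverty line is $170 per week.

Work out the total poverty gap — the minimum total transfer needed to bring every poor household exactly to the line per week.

Below the line: $30, $90, $130 (q = 3 of N = 5).
Individual gaps: 170−30 = 140; 170−90 = 80; 170−130 = 40.
Aggregate gap = $260.

$260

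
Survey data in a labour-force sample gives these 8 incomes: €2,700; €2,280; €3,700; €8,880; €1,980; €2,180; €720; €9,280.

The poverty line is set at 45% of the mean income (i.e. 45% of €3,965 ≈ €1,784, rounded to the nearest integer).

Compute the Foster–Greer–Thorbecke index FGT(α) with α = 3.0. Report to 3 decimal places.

0.027

Incomes under z: €720 (q = 1 of N = 8).
Shortfall ratios: (1784−720)/1784 = 0.5964.
Raised to α = 3.0: 0.21215.
Sum = 0.212149; FGT(3.0) = 0.212149 / 8 = 0.027.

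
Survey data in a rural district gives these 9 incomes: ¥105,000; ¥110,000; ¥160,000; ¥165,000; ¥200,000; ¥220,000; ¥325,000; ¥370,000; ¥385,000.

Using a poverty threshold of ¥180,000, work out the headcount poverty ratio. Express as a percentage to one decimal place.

44.4%

4 of the 9 individuals have income below ¥180,000.
H = 4/9 = 44.4%.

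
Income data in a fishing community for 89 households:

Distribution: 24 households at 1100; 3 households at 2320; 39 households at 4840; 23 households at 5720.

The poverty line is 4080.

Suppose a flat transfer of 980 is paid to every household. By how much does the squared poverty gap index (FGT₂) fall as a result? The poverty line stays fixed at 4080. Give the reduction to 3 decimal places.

Before: below the line — 24×1100, 3×2320; squared poverty gap index (FGT₂) = 0.15013.
After the 980 transfer: below the line — 24×2080, 3×3300; squared poverty gap index (FGT₂) = 0.06603.
Reduction = 0.15013 − 0.06603 = 0.084.

0.084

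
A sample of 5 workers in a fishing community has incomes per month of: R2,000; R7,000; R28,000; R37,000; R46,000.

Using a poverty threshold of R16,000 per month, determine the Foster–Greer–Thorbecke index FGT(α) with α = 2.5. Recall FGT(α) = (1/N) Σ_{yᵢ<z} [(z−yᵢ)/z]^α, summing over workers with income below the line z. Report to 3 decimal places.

0.191

Poor units: R2,000, R7,000 (q = 2 of N = 5).
Gap ratios (z−y)/z: (16000−2000)/16000 = 0.8750; (16000−7000)/16000 = 0.5625.
Raised to α = 2.5: 0.71618; 0.23730.
Sum = 0.953481; FGT(2.5) = 0.953481 / 5 = 0.191.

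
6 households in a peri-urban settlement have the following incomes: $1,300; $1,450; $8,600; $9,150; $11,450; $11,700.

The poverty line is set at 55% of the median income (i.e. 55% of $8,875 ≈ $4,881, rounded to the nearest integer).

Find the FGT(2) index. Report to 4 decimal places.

Below the line: $1,300, $1,450 (q = 2 of N = 6).
Gap ratios (z−y)/z: (4881−1300)/4881 = 0.7337; (4881−1450)/4881 = 0.7029.
Squared: 0.5383; 0.4941.
Sum = 1.032369; P₂ = 1.032369 / 6 = 0.1721.

0.1721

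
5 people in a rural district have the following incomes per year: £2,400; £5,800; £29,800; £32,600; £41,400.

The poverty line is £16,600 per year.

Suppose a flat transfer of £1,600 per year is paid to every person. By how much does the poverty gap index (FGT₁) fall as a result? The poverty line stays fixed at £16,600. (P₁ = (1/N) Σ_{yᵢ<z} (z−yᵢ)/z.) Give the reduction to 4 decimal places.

Before: below the line — £2,400, £5,800; poverty gap index (FGT₁) = 0.301205.
After the £1,600 transfer: below the line — £4,000, £7,400; poverty gap index (FGT₁) = 0.262651.
Reduction = 0.301205 − 0.262651 = 0.0386.

0.0386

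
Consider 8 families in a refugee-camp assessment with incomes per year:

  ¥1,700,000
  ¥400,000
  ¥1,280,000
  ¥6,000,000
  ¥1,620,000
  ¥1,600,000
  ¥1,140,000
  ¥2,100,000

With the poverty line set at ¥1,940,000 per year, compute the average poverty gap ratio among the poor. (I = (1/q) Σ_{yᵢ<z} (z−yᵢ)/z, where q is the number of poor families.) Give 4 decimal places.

Incomes under z: ¥400,000, ¥1,140,000, ¥1,280,000, ¥1,600,000, ¥1,620,000, ¥1,700,000 (q = 6 of N = 8).
Shortfall ratios (z−y)/z: 0.7938, 0.4124, 0.3402, 0.1753, 0.1649, 0.1237; sum = 2.010309.
The income-gap ratio divides by q (the poor only): 2.010309 / 6 = 0.3351.

0.3351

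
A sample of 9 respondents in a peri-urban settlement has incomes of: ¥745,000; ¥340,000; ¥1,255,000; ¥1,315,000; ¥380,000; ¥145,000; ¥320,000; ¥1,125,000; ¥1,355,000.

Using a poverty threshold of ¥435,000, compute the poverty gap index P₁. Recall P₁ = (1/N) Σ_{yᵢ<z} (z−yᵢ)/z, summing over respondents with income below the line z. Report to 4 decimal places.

Incomes under z: ¥145,000, ¥320,000, ¥340,000, ¥380,000 (q = 4 of N = 9).
Relative gaps: (435000−145000)/435000 = 0.6667; (435000−320000)/435000 = 0.2644; (435000−340000)/435000 = 0.2184; (435000−380000)/435000 = 0.1264.
Sum of shortfalls = 1.275862; P₁ averages over all N: 1.275862 / 9 = 0.1418.

0.1418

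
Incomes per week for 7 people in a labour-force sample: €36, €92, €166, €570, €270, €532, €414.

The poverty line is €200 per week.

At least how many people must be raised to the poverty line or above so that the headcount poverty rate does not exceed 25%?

2

Currently q = 3 of N = 7 are below the line (H = 0.429).
A headcount ratio of at most 25% allows at most ⌊0.25 × 7⌋ = 1 poor people.
So at least 3 − 1 = 2 must be lifted.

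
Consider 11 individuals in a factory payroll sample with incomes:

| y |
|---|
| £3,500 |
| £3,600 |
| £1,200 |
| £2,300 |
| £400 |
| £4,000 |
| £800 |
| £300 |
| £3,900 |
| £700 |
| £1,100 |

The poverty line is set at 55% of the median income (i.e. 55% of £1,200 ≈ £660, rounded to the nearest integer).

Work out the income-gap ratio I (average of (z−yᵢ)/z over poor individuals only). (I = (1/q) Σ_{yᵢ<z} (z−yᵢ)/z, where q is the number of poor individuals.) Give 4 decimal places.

0.4697

Below the line: £300, £400 (q = 2 of N = 11).
Shortfall ratios (z−y)/z: 0.5455, 0.3939; sum = 0.939394.
I averages over the q = 2 poor units only: 0.939394 / 2 = 0.4697.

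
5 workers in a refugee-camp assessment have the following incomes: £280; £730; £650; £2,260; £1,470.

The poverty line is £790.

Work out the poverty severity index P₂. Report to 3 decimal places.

Below the line: £280, £650, £730 (q = 3 of N = 5).
Normalized shortfalls: (790−280)/790 = 0.6456; (790−650)/790 = 0.1772; (790−730)/790 = 0.0759.
Squared: 0.4168; 0.0314; 0.0058.
Sum = 0.453934; P₂ = 0.453934 / 5 = 0.091.

0.091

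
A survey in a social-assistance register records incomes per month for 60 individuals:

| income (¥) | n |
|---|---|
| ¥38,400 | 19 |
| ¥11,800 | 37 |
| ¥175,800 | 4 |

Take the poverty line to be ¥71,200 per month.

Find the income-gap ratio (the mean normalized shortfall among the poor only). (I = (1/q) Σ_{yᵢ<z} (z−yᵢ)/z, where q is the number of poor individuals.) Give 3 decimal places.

Below the line: 37×¥11,800, 19×¥38,400 (q = 56 of N = 60).
Shortfall ratios (z−y)/z: 0.8343 (×37), 0.4607 (×19); sum = 39.620787.
I averages over the q = 56 poor units only: 39.620787 / 56 = 0.708.

0.708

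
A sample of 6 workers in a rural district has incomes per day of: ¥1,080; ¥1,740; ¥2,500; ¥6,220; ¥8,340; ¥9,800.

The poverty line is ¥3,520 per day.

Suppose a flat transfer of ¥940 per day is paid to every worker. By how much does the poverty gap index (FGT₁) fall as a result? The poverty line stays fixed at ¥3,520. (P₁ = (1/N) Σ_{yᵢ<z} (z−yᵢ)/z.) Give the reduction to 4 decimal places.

Before: below the line — ¥1,080, ¥1,740, ¥2,500; poverty gap index (FGT₁) = 0.248106.
After the ¥940 transfer: below the line — ¥2,020, ¥2,680, ¥3,440; poverty gap index (FGT₁) = 0.114583.
Reduction = 0.248106 − 0.114583 = 0.1335.

0.1335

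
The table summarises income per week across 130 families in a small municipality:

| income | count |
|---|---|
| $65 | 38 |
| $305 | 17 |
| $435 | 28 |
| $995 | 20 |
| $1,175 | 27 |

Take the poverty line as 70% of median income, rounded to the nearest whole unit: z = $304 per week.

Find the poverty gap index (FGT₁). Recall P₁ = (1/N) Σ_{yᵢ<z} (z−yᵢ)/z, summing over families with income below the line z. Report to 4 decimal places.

Below the line: 38×$65 (q = 38 of N = 130).
Normalized shortfalls: (304−65)/304 = 0.7862 (×38).
Sum of shortfalls = 29.875000; P₁ averages over all N: 29.875000 / 130 = 0.2298.

0.2298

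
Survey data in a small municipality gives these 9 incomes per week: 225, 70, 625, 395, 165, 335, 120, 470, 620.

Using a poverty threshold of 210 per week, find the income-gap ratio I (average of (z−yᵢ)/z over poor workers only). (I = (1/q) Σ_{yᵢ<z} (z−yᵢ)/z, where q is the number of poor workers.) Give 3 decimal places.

Below the line: 70, 120, 165 (q = 3 of N = 9).
Relative gaps: 0.6667, 0.4286, 0.2143; sum = 1.309524.
The income-gap ratio divides by q (the poor only): 1.309524 / 3 = 0.437.

0.437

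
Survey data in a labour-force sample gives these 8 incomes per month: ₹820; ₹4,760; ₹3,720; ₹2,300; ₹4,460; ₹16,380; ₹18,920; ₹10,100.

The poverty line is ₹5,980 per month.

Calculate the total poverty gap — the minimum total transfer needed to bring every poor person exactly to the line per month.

₹13,840

Incomes under z: ₹820, ₹2,300, ₹3,720, ₹4,460, ₹4,760 (q = 5 of N = 8).
Individual gaps: 5980−820 = 5160; 5980−2300 = 3680; 5980−3720 = 2260; 5980−4460 = 1520; 5980−4760 = 1220.
Aggregate gap = ₹13,840.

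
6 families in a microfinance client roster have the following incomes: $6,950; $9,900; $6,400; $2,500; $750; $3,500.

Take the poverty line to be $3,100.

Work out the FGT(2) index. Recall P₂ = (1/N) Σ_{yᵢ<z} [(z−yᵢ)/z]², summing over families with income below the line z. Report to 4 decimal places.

Below the line: $750, $2,500 (q = 2 of N = 6).
Normalized shortfalls: (3100−750)/3100 = 0.7581; (3100−2500)/3100 = 0.1935.
Squared: 0.5747; 0.0375.
Sum = 0.612123; P₂ = 0.612123 / 6 = 0.1020.

0.1020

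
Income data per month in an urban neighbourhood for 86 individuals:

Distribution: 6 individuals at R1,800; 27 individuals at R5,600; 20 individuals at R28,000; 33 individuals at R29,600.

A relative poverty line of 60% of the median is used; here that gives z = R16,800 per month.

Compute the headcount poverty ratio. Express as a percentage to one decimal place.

38.4%

33 of the 86 individuals have income below R16,800.
H = 33/86 = 38.4%.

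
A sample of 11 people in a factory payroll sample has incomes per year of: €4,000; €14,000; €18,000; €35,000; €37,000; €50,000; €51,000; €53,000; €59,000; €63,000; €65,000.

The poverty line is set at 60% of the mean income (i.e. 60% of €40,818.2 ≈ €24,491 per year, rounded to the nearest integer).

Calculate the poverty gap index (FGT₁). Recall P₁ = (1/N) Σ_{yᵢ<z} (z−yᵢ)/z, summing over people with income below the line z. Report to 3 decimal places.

0.139

Incomes under z: €4,000, €14,000, €18,000 (q = 3 of N = 11).
Gap ratios (z−y)/z: (24491−4000)/24491 = 0.8367; (24491−14000)/24491 = 0.4284; (24491−18000)/24491 = 0.2650.
Σ = 1.530072. Dividing by the full population N = 11 gives P₁ = 0.139.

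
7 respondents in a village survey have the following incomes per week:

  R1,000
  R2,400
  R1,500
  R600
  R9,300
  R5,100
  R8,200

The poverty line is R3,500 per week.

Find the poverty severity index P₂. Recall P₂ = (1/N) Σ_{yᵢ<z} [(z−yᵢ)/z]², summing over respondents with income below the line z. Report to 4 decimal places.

0.2317

Below the line: R600, R1,000, R1,500, R2,400 (q = 4 of N = 7).
Gap ratios (z−y)/z: (3500−600)/3500 = 0.8286; (3500−1000)/3500 = 0.7143; (3500−1500)/3500 = 0.5714; (3500−2400)/3500 = 0.3143.
Squared: 0.6865; 0.5102; 0.3265; 0.0988.
Sum = 1.622041; P₂ = 1.622041 / 7 = 0.2317.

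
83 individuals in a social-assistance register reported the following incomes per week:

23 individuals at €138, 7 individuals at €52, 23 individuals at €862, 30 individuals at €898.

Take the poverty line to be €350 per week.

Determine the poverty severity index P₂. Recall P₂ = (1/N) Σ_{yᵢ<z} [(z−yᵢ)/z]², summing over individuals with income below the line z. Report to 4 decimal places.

Below the line: 7×€52, 23×€138 (q = 30 of N = 83).
Relative gaps: (350−52)/350 = 0.8514 (×7); (350−138)/350 = 0.6057 (×23).
Squared: 0.7249 (×7); 0.3669 (×23).
Sum = 13.512980; P₂ = 13.512980 / 83 = 0.1628.

0.1628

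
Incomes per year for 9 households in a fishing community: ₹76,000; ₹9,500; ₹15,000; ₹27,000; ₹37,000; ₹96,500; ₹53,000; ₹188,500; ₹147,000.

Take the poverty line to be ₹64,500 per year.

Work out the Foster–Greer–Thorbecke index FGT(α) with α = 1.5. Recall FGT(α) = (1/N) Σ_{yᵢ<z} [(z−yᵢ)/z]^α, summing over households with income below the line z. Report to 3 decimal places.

Below z: ₹9,500, ₹15,000, ₹27,000, ₹37,000, ₹53,000 (q = 5 of N = 9).
Normalized shortfalls: (64500−9500)/64500 = 0.8527; (64500−15000)/64500 = 0.7674; (64500−27000)/64500 = 0.5814; (64500−37000)/64500 = 0.4264; (64500−53000)/64500 = 0.1783.
Raised to α = 1.5: 0.78742; 0.67231; 0.44331; 0.27839; 0.07528.
Sum = 2.256713; FGT(1.5) = 2.256713 / 9 = 0.251.

0.251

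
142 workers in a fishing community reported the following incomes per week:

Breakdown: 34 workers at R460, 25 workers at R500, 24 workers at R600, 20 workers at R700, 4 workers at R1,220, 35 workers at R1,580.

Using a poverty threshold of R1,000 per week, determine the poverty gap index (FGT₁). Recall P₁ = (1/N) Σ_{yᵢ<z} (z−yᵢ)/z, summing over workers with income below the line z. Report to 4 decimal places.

0.3272

Below the line: 34×R460, 25×R500, 24×R600, 20×R700 (q = 103 of N = 142).
Normalized shortfalls: (1000−460)/1000 = 0.5400 (×34); (1000−500)/1000 = 0.5000 (×25); (1000−600)/1000 = 0.4000 (×24); (1000−700)/1000 = 0.3000 (×20).
Σ = 46.460000. Dividing by the full population N = 142 gives P₁ = 0.3272.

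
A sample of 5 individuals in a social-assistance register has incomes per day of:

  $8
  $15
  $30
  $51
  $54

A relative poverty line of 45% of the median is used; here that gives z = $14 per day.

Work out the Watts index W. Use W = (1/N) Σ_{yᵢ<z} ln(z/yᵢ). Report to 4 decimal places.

Incomes under z: $8 (q = 1 of N = 5).
ln(z/y) terms: ln(14/8) = 0.5596.
W = 0.559616 / 5 = 0.1119.

0.1119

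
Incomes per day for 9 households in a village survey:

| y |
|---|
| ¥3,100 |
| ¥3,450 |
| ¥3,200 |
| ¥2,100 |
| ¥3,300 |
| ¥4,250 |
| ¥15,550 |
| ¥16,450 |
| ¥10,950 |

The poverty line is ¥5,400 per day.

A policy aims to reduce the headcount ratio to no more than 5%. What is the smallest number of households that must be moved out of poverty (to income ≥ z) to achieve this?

Currently q = 6 of N = 9 are below the line (H = 0.667).
A headcount ratio of at most 5% allows at most ⌊0.05 × 9⌋ = 0 poor households.
So at least 6 − 0 = 6 must be lifted.

6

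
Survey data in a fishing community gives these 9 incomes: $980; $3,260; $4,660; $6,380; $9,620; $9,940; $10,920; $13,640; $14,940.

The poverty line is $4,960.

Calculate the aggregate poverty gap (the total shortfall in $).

$5,980

Poor units: $980, $3,260, $4,660 (q = 3 of N = 9).
Individual gaps: 4960−980 = 3980; 4960−3260 = 1700; 4960−4660 = 300.
Aggregate gap = $5,980.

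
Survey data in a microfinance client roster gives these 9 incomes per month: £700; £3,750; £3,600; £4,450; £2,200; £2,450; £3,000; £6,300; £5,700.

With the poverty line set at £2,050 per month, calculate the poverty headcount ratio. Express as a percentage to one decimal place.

1 of the 9 people have income below £2,050.
H = 1/9 = 11.1%.

11.1%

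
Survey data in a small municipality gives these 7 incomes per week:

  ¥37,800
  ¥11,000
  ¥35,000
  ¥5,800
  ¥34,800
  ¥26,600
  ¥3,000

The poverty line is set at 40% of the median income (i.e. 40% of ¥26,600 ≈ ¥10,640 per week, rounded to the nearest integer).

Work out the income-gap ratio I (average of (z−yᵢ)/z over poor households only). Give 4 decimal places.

Poor units: ¥3,000, ¥5,800 (q = 2 of N = 7).
Relative gaps: 0.7180, 0.4549; sum = 1.172932.
The income-gap ratio divides by q (the poor only): 1.172932 / 2 = 0.5865.

0.5865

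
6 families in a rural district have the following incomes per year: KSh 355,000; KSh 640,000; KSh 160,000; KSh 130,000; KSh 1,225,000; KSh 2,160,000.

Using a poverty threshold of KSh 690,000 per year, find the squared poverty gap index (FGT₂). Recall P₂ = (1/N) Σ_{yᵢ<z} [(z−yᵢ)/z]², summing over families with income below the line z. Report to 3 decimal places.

Incomes under z: KSh 130,000, KSh 160,000, KSh 355,000, KSh 640,000 (q = 4 of N = 6).
Relative gaps: (690000−130000)/690000 = 0.8116; (690000−160000)/690000 = 0.7681; (690000−355000)/690000 = 0.4855; (690000−640000)/690000 = 0.0725.
Squared: 0.6587; 0.5900; 0.2357; 0.0053.
Sum = 1.489656; P₂ = 1.489656 / 6 = 0.248.

0.248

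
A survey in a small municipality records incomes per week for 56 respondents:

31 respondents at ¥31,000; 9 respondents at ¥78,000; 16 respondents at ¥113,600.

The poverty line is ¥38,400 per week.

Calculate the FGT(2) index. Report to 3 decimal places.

0.021

Below z: 31×¥31,000 (q = 31 of N = 56).
Shortfall ratios: (38400−31000)/38400 = 0.1927 (×31).
Squared: 0.0371 (×31).
Sum = 1.151232; P₂ = 1.151232 / 56 = 0.021.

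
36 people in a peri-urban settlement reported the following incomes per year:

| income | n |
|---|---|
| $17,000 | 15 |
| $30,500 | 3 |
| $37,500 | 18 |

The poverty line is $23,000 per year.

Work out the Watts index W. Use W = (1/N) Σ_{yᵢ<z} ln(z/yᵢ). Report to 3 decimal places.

Incomes under z: 15×$17,000 (q = 15 of N = 36).
ln(z/y) terms: ln(23000/17000) = 0.3023 (×15).
W = 4.534213 / 36 = 0.126.

0.126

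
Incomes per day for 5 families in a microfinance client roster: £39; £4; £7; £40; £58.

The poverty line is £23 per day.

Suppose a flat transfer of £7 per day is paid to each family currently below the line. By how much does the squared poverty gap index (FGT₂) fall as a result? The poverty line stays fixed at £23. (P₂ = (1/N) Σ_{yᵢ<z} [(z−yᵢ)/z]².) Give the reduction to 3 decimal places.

0.148

Before: below the line — £4, £7; squared poverty gap index (FGT₂) = 0.23327.
After the £7 transfer: below the line — £11, £14; squared poverty gap index (FGT₂) = 0.08507.
Reduction = 0.23327 − 0.08507 = 0.148.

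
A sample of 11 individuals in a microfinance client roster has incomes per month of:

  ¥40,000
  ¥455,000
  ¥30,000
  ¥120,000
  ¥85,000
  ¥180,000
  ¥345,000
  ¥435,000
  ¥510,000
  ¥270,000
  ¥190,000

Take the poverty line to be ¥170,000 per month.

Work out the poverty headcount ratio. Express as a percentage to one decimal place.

36.4%

4 of the 11 individuals have income below ¥170,000.
H = 4/11 = 36.4%.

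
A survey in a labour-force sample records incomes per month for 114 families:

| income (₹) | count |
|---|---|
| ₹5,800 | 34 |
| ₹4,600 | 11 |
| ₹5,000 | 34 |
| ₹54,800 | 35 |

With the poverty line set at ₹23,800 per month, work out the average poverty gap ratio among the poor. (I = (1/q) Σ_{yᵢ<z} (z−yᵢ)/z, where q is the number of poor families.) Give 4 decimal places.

0.7778

Below the line: 11×₹4,600, 34×₹5,000, 34×₹5,800 (q = 79 of N = 114).
Relative gaps: 0.8067 (×11), 0.7899 (×34), 0.7563 (×34); sum = 61.445378.
The income-gap ratio divides by q (the poor only): 61.445378 / 79 = 0.7778.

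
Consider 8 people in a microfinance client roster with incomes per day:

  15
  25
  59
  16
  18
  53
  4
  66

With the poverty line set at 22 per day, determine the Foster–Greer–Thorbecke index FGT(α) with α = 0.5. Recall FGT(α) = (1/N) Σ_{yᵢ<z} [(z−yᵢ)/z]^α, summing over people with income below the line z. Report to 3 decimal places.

Below z: 4, 15, 16, 18 (q = 4 of N = 8).
Shortfall ratios: (22−4)/22 = 0.8182; (22−15)/22 = 0.3182; (22−16)/22 = 0.2727; (22−18)/22 = 0.1818.
Raised to α = 0.5: 0.90453; 0.56408; 0.52223; 0.42640.
Sum = 2.417245; FGT(0.5) = 2.417245 / 8 = 0.302.

0.302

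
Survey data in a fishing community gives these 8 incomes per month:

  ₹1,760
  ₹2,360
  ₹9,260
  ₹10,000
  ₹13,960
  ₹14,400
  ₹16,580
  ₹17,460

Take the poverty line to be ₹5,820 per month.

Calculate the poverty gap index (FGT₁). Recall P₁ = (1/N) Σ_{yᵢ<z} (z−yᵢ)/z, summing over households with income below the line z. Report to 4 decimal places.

0.1615

Incomes under z: ₹1,760, ₹2,360 (q = 2 of N = 8).
Normalized shortfalls: (5820−1760)/5820 = 0.6976; (5820−2360)/5820 = 0.5945.
Sum of shortfalls = 1.292096; P₁ averages over all N: 1.292096 / 8 = 0.1615.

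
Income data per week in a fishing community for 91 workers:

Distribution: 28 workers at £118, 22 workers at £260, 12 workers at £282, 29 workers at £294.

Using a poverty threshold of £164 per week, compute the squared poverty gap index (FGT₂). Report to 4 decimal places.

Below z: 28×£118 (q = 28 of N = 91).
Gap ratios (z−y)/z: (164−118)/164 = 0.2805 (×28).
Squared: 0.0787 (×28).
Sum = 2.202855; P₂ = 2.202855 / 91 = 0.0242.

0.0242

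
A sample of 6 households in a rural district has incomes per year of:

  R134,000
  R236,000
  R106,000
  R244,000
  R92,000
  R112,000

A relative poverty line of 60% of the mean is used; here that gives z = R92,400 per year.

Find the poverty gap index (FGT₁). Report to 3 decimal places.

0.001

Below the line: R92,000 (q = 1 of N = 6).
Shortfall ratios: (92400−92000)/92400 = 0.0043.
Sum of shortfalls = 0.004329; P₁ averages over all N: 0.004329 / 6 = 0.001.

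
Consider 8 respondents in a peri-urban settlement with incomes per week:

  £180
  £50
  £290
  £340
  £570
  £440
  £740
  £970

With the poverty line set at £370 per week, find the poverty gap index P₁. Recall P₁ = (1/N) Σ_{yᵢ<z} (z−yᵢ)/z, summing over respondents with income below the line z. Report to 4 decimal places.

Incomes under z: £50, £180, £290, £340 (q = 4 of N = 8).
Relative gaps: (370−50)/370 = 0.8649; (370−180)/370 = 0.5135; (370−290)/370 = 0.2162; (370−340)/370 = 0.0811.
Σ = 1.675676. Dividing by the full population N = 8 gives P₁ = 0.2095.

0.2095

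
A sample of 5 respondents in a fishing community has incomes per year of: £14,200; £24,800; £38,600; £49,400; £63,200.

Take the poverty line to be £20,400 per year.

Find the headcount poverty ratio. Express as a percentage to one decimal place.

1 of the 5 respondents have income below £20,400.
H = 1/5 = 20.0%.

20.0%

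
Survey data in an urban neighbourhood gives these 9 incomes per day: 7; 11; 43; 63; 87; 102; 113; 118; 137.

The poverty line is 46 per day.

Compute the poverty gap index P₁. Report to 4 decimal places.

0.1860

Poor units: 7, 11, 43 (q = 3 of N = 9).
Normalized shortfalls: (46−7)/46 = 0.8478; (46−11)/46 = 0.7609; (46−43)/46 = 0.0652.
Σ = 1.673913. Dividing by the full population N = 9 gives P₁ = 0.1860.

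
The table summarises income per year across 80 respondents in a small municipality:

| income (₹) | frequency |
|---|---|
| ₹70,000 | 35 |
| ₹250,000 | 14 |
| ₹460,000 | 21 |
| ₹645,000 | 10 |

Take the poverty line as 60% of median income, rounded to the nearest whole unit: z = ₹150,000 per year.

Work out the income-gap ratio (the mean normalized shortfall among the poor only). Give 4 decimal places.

Below z: 35×₹70,000 (q = 35 of N = 80).
Relative gaps: 0.5333 (×35); sum = 18.666667.
I averages over the q = 35 poor units only: 18.666667 / 35 = 0.5333.

0.5333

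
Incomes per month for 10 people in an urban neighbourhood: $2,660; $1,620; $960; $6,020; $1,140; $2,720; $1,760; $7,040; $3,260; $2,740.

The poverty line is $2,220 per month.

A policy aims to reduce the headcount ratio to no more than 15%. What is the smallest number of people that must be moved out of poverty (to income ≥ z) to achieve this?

3

4 of the 10 people are poor, so H = 4/10 = 0.400.
A headcount ratio of at most 15% allows at most ⌊0.15 × 10⌋ = 1 poor people.
So at least 4 − 1 = 3 must be lifted.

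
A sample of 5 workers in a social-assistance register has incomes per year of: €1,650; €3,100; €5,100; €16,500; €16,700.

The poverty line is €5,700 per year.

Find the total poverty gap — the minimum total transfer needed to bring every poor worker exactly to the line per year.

Below z: €1,650, €3,100, €5,100 (q = 3 of N = 5).
Individual gaps: 5700−1650 = 4050; 5700−3100 = 2600; 5700−5100 = 600.
Aggregate gap = €7,250.

€7,250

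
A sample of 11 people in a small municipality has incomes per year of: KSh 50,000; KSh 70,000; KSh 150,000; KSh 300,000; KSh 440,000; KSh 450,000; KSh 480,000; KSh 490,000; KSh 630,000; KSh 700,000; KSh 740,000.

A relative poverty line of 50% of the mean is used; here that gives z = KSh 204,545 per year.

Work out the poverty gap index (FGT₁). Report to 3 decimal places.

0.153

Below the line: KSh 50,000, KSh 70,000, KSh 150,000 (q = 3 of N = 11).
Shortfall ratios: (204545−50000)/204545 = 0.7556; (204545−70000)/204545 = 0.6578; (204545−150000)/204545 = 0.2667.
Σ = 1.679997. Dividing by the full population N = 11 gives P₁ = 0.153.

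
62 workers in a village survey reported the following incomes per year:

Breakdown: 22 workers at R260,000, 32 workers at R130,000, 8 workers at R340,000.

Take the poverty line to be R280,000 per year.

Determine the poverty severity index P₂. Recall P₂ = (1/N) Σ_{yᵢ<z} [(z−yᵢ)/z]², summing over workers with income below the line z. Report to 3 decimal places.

0.150

Poor units: 32×R130,000, 22×R260,000 (q = 54 of N = 62).
Shortfall ratios: (280000−130000)/280000 = 0.5357 (×32); (280000−260000)/280000 = 0.0714 (×22).
Squared: 0.2870 (×32); 0.0051 (×22).
Sum = 9.295918; P₂ = 9.295918 / 62 = 0.150.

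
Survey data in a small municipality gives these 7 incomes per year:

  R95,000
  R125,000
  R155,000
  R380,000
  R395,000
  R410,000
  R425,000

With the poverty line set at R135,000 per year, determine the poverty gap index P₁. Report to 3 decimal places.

Below the line: R95,000, R125,000 (q = 2 of N = 7).
Shortfall ratios: (135000−95000)/135000 = 0.2963; (135000−125000)/135000 = 0.0741.
Sum of shortfalls = 0.370370; P₁ averages over all N: 0.370370 / 7 = 0.053.

0.053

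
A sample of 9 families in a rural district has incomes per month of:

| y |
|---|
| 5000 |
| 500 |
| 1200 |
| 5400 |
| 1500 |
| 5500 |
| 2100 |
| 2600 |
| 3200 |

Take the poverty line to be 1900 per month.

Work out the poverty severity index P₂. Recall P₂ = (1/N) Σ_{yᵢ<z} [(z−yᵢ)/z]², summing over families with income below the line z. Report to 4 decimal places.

Below z: 500, 1200, 1500 (q = 3 of N = 9).
Relative gaps: (1900−500)/1900 = 0.7368; (1900−1200)/1900 = 0.3684; (1900−1500)/1900 = 0.2105.
Squared: 0.5429; 0.1357; 0.0443.
Sum = 0.722992; P₂ = 0.722992 / 9 = 0.0803.

0.0803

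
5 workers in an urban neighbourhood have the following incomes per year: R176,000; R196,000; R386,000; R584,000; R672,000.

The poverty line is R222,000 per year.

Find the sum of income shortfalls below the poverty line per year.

R72,000

Below z: R176,000, R196,000 (q = 2 of N = 5).
Individual gaps: 222000−176000 = 46000; 222000−196000 = 26000.
Aggregate gap = R72,000.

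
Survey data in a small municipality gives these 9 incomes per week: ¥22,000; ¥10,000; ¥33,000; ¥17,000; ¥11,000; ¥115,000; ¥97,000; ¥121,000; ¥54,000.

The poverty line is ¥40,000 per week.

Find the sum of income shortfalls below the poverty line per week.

¥107,000

Below the line: ¥10,000, ¥11,000, ¥17,000, ¥22,000, ¥33,000 (q = 5 of N = 9).
Individual gaps: 40000−10000 = 30000; 40000−11000 = 29000; 40000−17000 = 23000; 40000−22000 = 18000; 40000−33000 = 7000.
Aggregate gap = ¥107,000.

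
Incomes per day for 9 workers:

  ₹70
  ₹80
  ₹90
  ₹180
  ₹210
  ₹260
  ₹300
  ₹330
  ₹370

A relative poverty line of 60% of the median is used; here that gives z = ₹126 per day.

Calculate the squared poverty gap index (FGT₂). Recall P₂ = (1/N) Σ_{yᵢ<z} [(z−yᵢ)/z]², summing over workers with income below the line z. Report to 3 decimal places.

Incomes under z: ₹70, ₹80, ₹90 (q = 3 of N = 9).
Gap ratios (z−y)/z: (126−70)/126 = 0.4444; (126−80)/126 = 0.3651; (126−90)/126 = 0.2857.
Squared: 0.1975; 0.1333; 0.0816.
Sum = 0.412446; P₂ = 0.412446 / 9 = 0.046.

0.046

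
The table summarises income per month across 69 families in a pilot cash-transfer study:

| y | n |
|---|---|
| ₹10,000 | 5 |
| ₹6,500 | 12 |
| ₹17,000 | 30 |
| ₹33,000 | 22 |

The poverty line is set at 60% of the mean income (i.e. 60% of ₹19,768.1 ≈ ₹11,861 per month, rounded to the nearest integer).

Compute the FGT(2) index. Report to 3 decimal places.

0.037

Incomes under z: 12×₹6,500, 5×₹10,000 (q = 17 of N = 69).
Shortfall ratios: (11861−6500)/11861 = 0.4520 (×12); (11861−10000)/11861 = 0.1569 (×5).
Squared: 0.2043 (×12); 0.0246 (×5).
Sum = 2.574580; P₂ = 2.574580 / 69 = 0.037.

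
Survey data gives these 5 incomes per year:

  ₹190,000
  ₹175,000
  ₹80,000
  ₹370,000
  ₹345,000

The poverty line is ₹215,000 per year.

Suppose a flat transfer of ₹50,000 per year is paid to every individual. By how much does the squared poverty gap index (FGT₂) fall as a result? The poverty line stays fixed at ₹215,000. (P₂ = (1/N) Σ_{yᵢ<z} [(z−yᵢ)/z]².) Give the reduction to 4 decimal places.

Before: below the line — ₹80,000, ₹175,000, ₹190,000; squared poverty gap index (FGT₂) = 0.088480.
After the ₹50,000 transfer: below the line — ₹130,000; squared poverty gap index (FGT₂) = 0.031260.
Reduction = 0.088480 − 0.031260 = 0.0572.

0.0572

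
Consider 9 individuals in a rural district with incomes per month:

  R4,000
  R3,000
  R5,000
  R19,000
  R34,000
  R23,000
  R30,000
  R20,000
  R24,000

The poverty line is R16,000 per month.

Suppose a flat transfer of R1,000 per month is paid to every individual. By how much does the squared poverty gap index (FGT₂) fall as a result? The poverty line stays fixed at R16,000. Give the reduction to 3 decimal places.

0.030

Before: below the line — R3,000, R4,000, R5,000; squared poverty gap index (FGT₂) = 0.18837.
After the R1,000 transfer: below the line — R4,000, R5,000, R6,000; squared poverty gap index (FGT₂) = 0.15842.
Reduction = 0.18837 − 0.15842 = 0.030.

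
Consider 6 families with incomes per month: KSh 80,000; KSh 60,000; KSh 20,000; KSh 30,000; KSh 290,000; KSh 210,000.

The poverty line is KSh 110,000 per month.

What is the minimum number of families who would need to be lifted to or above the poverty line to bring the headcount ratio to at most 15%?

4

4 of the 6 families are poor, so H = 4/6 = 0.667.
A headcount ratio of at most 15% allows at most ⌊0.15 × 6⌋ = 0 poor families.
So at least 4 − 0 = 4 must be lifted.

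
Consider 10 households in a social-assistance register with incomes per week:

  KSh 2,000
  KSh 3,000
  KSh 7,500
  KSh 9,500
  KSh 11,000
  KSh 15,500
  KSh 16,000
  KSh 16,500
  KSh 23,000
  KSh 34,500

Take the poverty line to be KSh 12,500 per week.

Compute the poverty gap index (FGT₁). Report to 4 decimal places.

0.2360

Incomes under z: KSh 2,000, KSh 3,000, KSh 7,500, KSh 9,500, KSh 11,000 (q = 5 of N = 10).
Relative gaps: (12500−2000)/12500 = 0.8400; (12500−3000)/12500 = 0.7600; (12500−7500)/12500 = 0.4000; (12500−9500)/12500 = 0.2400; (12500−11000)/12500 = 0.1200.
Σ = 2.360000. Dividing by the full population N = 10 gives P₁ = 0.2360.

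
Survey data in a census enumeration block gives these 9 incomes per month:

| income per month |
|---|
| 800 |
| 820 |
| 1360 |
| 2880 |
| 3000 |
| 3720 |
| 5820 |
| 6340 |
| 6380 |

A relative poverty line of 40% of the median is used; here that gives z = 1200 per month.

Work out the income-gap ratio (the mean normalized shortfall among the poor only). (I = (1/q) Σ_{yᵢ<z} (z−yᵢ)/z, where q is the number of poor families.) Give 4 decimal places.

Below z: 800, 820 (q = 2 of N = 9).
Shortfall ratios (z−y)/z: 0.3333, 0.3167; sum = 0.650000.
I averages over the q = 2 poor units only: 0.650000 / 2 = 0.3250.

0.3250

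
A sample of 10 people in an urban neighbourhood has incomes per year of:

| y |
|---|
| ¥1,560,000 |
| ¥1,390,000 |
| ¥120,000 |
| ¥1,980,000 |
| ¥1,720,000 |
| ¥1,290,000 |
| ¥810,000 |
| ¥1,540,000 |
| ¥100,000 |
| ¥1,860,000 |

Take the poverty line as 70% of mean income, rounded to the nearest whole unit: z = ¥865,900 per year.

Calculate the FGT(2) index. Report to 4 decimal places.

0.1529

Incomes under z: ¥100,000, ¥120,000, ¥810,000 (q = 3 of N = 10).
Relative gaps: (865900−100000)/865900 = 0.8845; (865900−120000)/865900 = 0.8614; (865900−810000)/865900 = 0.0646.
Squared: 0.7824; 0.7420; 0.0042.
Sum = 1.528569; P₂ = 1.528569 / 10 = 0.1529.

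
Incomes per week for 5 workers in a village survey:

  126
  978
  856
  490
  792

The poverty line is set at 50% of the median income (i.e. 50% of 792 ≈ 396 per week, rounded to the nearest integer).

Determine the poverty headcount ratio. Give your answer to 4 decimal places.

1 of the 5 workers have income below 396.
H = 1/5 = 0.2000.

0.2000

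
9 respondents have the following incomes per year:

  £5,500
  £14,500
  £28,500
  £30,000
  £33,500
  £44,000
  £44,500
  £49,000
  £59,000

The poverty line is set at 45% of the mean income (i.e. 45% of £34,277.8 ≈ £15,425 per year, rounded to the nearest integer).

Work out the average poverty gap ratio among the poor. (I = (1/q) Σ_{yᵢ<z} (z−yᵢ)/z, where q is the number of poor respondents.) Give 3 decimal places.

Below z: £5,500, £14,500 (q = 2 of N = 9).
Shortfall ratios (z−y)/z: 0.6434, 0.0600; sum = 0.703404.
I averages over the q = 2 poor units only: 0.703404 / 2 = 0.352.

0.352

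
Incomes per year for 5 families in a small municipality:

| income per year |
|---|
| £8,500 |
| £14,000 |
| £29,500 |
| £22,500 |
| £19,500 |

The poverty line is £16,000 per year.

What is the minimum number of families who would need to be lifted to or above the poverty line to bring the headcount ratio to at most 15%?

2

Currently q = 2 of N = 5 are below the line (H = 0.400).
A headcount ratio of at most 15% allows at most ⌊0.15 × 5⌋ = 0 poor families.
So at least 2 − 0 = 2 must be lifted.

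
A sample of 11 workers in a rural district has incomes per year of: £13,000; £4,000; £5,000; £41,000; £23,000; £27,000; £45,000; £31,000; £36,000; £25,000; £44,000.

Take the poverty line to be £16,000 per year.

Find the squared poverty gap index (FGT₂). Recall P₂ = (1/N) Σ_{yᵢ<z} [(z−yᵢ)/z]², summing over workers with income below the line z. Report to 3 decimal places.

Poor units: £4,000, £5,000, £13,000 (q = 3 of N = 11).
Relative gaps: (16000−4000)/16000 = 0.7500; (16000−5000)/16000 = 0.6875; (16000−13000)/16000 = 0.1875.
Squared: 0.5625; 0.4727; 0.0352.
Sum = 1.070312; P₂ = 1.070312 / 11 = 0.097.

0.097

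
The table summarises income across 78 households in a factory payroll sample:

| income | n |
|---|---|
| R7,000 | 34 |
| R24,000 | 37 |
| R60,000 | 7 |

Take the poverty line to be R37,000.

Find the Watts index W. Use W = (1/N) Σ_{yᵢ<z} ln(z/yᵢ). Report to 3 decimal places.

Incomes under z: 34×R7,000, 37×R24,000 (q = 71 of N = 78).
ln(z/y) terms: ln(37000/7000) = 1.6650 (×34); ln(37000/24000) = 0.4329 (×37).
W = 72.626235 / 78 = 0.931.

0.931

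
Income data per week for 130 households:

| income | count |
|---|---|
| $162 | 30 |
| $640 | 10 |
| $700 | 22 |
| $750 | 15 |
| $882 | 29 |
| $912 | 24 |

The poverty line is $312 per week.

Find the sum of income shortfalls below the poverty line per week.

Below z: 30×$162 (q = 30 of N = 130).
Individual gaps: 30×(312−162) = 4500.
Aggregate gap = $4,500.

$4,500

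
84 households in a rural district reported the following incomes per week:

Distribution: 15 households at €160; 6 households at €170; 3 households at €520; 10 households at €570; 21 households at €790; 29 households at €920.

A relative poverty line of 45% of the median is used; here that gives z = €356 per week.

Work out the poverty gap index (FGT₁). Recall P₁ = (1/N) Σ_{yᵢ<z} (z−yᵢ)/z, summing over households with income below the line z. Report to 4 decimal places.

Below z: 15×€160, 6×€170 (q = 21 of N = 84).
Normalized shortfalls: (356−160)/356 = 0.5506 (×15); (356−170)/356 = 0.5225 (×6).
Σ = 11.393258. Dividing by the full population N = 84 gives P₁ = 0.1356.

0.1356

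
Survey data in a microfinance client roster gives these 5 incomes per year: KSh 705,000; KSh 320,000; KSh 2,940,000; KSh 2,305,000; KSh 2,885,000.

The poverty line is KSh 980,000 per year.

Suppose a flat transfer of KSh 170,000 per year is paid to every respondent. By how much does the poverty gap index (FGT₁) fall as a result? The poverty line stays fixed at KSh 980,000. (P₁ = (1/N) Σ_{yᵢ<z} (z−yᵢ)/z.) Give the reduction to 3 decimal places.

Before: below the line — KSh 320,000, KSh 705,000; poverty gap index (FGT₁) = 0.19082.
After the KSh 170,000 transfer: below the line — KSh 490,000, KSh 875,000; poverty gap index (FGT₁) = 0.12143.
Reduction = 0.19082 − 0.12143 = 0.069.

0.069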